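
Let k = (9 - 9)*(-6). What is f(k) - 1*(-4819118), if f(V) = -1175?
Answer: 4817943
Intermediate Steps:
k = 0 (k = 0*(-6) = 0)
f(k) - 1*(-4819118) = -1175 - 1*(-4819118) = -1175 + 4819118 = 4817943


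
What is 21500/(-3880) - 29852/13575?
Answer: -20384413/2633550 ≈ -7.7403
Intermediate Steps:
21500/(-3880) - 29852/13575 = 21500*(-1/3880) - 29852*1/13575 = -1075/194 - 29852/13575 = -20384413/2633550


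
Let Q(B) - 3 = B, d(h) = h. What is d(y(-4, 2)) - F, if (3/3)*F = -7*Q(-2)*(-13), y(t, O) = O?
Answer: -89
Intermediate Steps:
Q(B) = 3 + B
F = 91 (F = -7*(3 - 2)*(-13) = -7*1*(-13) = -7*(-13) = 91)
d(y(-4, 2)) - F = 2 - 1*91 = 2 - 91 = -89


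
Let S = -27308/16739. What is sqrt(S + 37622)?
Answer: 5*sqrt(421640244466)/16739 ≈ 193.96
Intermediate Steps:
S = -27308/16739 (S = -27308*1/16739 = -27308/16739 ≈ -1.6314)
sqrt(S + 37622) = sqrt(-27308/16739 + 37622) = sqrt(629727350/16739) = 5*sqrt(421640244466)/16739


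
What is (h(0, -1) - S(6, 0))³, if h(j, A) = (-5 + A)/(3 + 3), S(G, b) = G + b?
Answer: -343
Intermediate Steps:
h(j, A) = -⅚ + A/6 (h(j, A) = (-5 + A)/6 = (-5 + A)*(⅙) = -⅚ + A/6)
(h(0, -1) - S(6, 0))³ = ((-⅚ + (⅙)*(-1)) - (6 + 0))³ = ((-⅚ - ⅙) - 1*6)³ = (-1 - 6)³ = (-7)³ = -343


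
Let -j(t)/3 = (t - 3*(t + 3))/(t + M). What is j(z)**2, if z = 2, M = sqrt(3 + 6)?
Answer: 1521/25 ≈ 60.840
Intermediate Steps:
M = 3 (M = sqrt(9) = 3)
j(t) = -3*(-9 - 2*t)/(3 + t) (j(t) = -3*(t - 3*(t + 3))/(t + 3) = -3*(t - 3*(3 + t))/(3 + t) = -3*(t + (-9 - 3*t))/(3 + t) = -3*(-9 - 2*t)/(3 + t))
j(z)**2 = (3*(9 + 2*2)/(3 + 2))**2 = (3*(9 + 4)/5)**2 = (3*(1/5)*13)**2 = (39/5)**2 = 1521/25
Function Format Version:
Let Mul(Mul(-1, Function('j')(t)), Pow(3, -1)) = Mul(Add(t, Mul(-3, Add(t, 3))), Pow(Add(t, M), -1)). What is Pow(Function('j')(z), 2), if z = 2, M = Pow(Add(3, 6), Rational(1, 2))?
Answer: Rational(1521, 25) ≈ 60.840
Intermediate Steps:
M = 3 (M = Pow(9, Rational(1, 2)) = 3)
Function('j')(t) = Mul(-3, Pow(Add(3, t), -1), Add(-9, Mul(-2, t))) (Function('j')(t) = Mul(-3, Mul(Add(t, Mul(-3, Add(t, 3))), Pow(Add(t, 3), -1))) = Mul(-3, Mul(Add(t, Mul(-3, Add(3, t))), Pow(Add(3, t), -1))) = Mul(-3, Mul(Add(t, Add(-9, Mul(-3, t))), Pow(Add(3, t), -1))) = Mul(-3, Mul(Add(-9, Mul(-2, t)), Pow(Add(3, t), -1))) = Mul(-3, Mul(Pow(Add(3, t), -1), Add(-9, Mul(-2, t)))) = Mul(-3, Pow(Add(3, t), -1), Add(-9, Mul(-2, t))))
Pow(Function('j')(z), 2) = Pow(Mul(3, Pow(Add(3, 2), -1), Add(9, Mul(2, 2))), 2) = Pow(Mul(3, Pow(5, -1), Add(9, 4)), 2) = Pow(Mul(3, Rational(1, 5), 13), 2) = Pow(Rational(39, 5), 2) = Rational(1521, 25)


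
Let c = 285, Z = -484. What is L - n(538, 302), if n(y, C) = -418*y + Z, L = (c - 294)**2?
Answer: 225449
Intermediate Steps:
L = 81 (L = (285 - 294)**2 = (-9)**2 = 81)
n(y, C) = -484 - 418*y (n(y, C) = -418*y - 484 = -484 - 418*y)
L - n(538, 302) = 81 - (-484 - 418*538) = 81 - (-484 - 224884) = 81 - 1*(-225368) = 81 + 225368 = 225449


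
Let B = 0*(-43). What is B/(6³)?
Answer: 0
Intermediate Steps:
B = 0
B/(6³) = 0/(6³) = 0/216 = 0*(1/216) = 0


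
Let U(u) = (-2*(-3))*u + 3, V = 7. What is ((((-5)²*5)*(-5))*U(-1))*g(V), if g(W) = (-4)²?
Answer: 30000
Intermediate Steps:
g(W) = 16
U(u) = 3 + 6*u (U(u) = 6*u + 3 = 3 + 6*u)
((((-5)²*5)*(-5))*U(-1))*g(V) = ((((-5)²*5)*(-5))*(3 + 6*(-1)))*16 = (((25*5)*(-5))*(3 - 6))*16 = ((125*(-5))*(-3))*16 = -625*(-3)*16 = 1875*16 = 30000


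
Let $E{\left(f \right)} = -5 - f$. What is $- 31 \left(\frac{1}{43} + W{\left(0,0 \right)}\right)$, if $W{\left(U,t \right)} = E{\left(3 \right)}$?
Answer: $\frac{10633}{43} \approx 247.28$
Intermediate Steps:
$W{\left(U,t \right)} = -8$ ($W{\left(U,t \right)} = -5 - 3 = -8$)
$- 31 \left(\frac{1}{43} + W{\left(0,0 \right)}\right) = - 31 \left(\frac{1}{43} - 8\right) = \left(-31\right) \left(- \frac{343}{43}\right) = \frac{10633}{43}$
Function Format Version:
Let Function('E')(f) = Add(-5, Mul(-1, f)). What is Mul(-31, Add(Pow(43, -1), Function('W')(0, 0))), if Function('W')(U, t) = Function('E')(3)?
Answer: Rational(10633, 43) ≈ 247.28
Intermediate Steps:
Function('W')(U, t) = -8 (Function('W')(U, t) = Add(-5, Mul(-1, 3)) = Add(-5, -3) = -8)
Mul(-31, Add(Pow(43, -1), Function('W')(0, 0))) = Mul(-31, Add(Pow(43, -1), -8)) = Mul(-31, Add(Rational(1, 43), -8)) = Mul(-31, Rational(-343, 43)) = Rational(10633, 43)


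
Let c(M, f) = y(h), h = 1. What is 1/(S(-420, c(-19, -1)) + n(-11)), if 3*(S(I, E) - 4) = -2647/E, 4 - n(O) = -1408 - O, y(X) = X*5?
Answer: 15/18428 ≈ 0.00081398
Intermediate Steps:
y(X) = 5*X
c(M, f) = 5 (c(M, f) = 5*1 = 5)
n(O) = 1412 + O (n(O) = 4 - (-1408 - O) = 4 + (1408 + O) = 1412 + O)
S(I, E) = 4 - 2647/(3*E) (S(I, E) = 4 + (-2647/E)/3 = 4 - 2647/(3*E))
1/(S(-420, c(-19, -1)) + n(-11)) = 1/((4 - 2647/3/5) + (1412 - 11)) = 1/((4 - 2647/3*1/5) + 1401) = 1/((4 - 2647/15) + 1401) = 1/(-2587/15 + 1401) = 1/(18428/15) = 15/18428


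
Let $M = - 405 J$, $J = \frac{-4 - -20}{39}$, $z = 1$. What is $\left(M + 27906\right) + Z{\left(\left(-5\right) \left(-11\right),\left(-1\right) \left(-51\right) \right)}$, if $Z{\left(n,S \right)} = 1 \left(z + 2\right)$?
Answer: $\frac{360657}{13} \approx 27743.0$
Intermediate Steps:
$Z{\left(n,S \right)} = 3$ ($Z{\left(n,S \right)} = 1 \left(1 + 2\right) = 1 \cdot 3 = 3$)
$J = \frac{16}{39}$ ($J = \left(-4 + 20\right) \frac{1}{39} = 16 \cdot \frac{1}{39} = \frac{16}{39} \approx 0.41026$)
$M = - \frac{2160}{13}$ ($M = \left(-405\right) \frac{16}{39} = - \frac{2160}{13} \approx -166.15$)
$\left(M + 27906\right) + Z{\left(\left(-5\right) \left(-11\right),\left(-1\right) \left(-51\right) \right)} = \left(- \frac{2160}{13} + 27906\right) + 3 = \frac{360618}{13} + 3 = \frac{360657}{13}$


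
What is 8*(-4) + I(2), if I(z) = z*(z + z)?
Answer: -24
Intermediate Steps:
I(z) = 2*z² (I(z) = z*(2*z) = 2*z²)
8*(-4) + I(2) = 8*(-4) + 2*2² = -32 + 2*4 = -32 + 8 = -24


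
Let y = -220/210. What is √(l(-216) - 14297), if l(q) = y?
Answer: I*√6305439/21 ≈ 119.57*I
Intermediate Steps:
y = -22/21 (y = -220*1/210 = -22/21 ≈ -1.0476)
l(q) = -22/21
√(l(-216) - 14297) = √(-22/21 - 14297) = √(-300259/21) = I*√6305439/21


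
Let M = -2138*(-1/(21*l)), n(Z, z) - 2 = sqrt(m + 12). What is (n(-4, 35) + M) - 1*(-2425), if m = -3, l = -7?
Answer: 355072/147 ≈ 2415.5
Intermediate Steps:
n(Z, z) = 5 (n(Z, z) = 2 + sqrt(-3 + 12) = 2 + sqrt(9) = 2 + 3 = 5)
M = -2138/147 (M = -2138/((3*(-7))*(-7)) = -2138/((-21*(-7))) = -2138/147 ≈ -14.544)
(n(-4, 35) + M) - 1*(-2425) = (5 - 2138/147) - 1*(-2425) = -1403/147 + 2425 = 355072/147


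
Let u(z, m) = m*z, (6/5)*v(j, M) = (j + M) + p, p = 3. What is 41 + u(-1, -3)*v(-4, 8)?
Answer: 117/2 ≈ 58.500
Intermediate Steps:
v(j, M) = 5/2 + 5*M/6 + 5*j/6 (v(j, M) = 5*((j + M) + 3)/6 = 5*((M + j) + 3)/6 = 5*(3 + M + j)/6 = 5/2 + 5*M/6 + 5*j/6)
41 + u(-1, -3)*v(-4, 8) = 41 + (-3*(-1))*(5/2 + (⅚)*8 + (⅚)*(-4)) = 41 + 3*(5/2 + 20/3 - 10/3) = 41 + 3*(35/6) = 41 + 35/2 = 117/2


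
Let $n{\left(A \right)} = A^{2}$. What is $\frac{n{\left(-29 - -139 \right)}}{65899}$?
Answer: $\frac{12100}{65899} \approx 0.18361$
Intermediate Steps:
$\frac{n{\left(-29 - -139 \right)}}{65899} = \frac{\left(-29 - -139\right)^{2}}{65899} = \left(-29 + 139\right)^{2} \cdot \frac{1}{65899} = 110^{2} \cdot \frac{1}{65899} = 12100 \cdot \frac{1}{65899} = \frac{12100}{65899}$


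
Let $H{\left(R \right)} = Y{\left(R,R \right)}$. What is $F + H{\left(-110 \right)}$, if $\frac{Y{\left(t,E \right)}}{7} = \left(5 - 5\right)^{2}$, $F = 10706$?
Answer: $10706$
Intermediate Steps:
$Y{\left(t,E \right)} = 0$ ($Y{\left(t,E \right)} = 7 \left(5 - 5\right)^{2} = 7 \cdot 0^{2} = 7 \cdot 0 = 0$)
$H{\left(R \right)} = 0$
$F + H{\left(-110 \right)} = 10706 + 0 = 10706$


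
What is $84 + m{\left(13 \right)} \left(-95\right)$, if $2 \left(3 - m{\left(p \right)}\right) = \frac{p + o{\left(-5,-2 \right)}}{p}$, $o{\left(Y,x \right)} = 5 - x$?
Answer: $- \frac{1663}{13} \approx -127.92$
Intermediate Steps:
$m{\left(p \right)} = 3 - \frac{7 + p}{2 p}$ ($m{\left(p \right)} = 3 - \frac{\left(p + \left(5 - -2\right)\right) \frac{1}{p}}{2} = 3 - \frac{\left(p + \left(5 + 2\right)\right) \frac{1}{p}}{2} = 3 - \frac{\left(p + 7\right) \frac{1}{p}}{2} = 3 - \frac{\left(7 + p\right) \frac{1}{p}}{2} = 3 - \frac{\frac{1}{p} \left(7 + p\right)}{2} = 3 - \frac{7 + p}{2 p}$)
$84 + m{\left(13 \right)} \left(-95\right) = 84 + \frac{-7 + 5 \cdot 13}{2 \cdot 13} \left(-95\right) = 84 + \frac{1}{2} \cdot \frac{1}{13} \left(-7 + 65\right) \left(-95\right) = 84 + \frac{1}{2} \cdot \frac{1}{13} \cdot 58 \left(-95\right) = 84 + \frac{29}{13} \left(-95\right) = 84 - \frac{2755}{13} = - \frac{1663}{13}$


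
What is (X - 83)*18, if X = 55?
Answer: -504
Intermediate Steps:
(X - 83)*18 = (55 - 83)*18 = -28*18 = -504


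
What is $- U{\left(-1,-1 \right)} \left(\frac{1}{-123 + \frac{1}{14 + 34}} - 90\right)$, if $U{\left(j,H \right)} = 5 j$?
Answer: $- \frac{2656590}{5903} \approx -450.04$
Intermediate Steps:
$- U{\left(-1,-1 \right)} \left(\frac{1}{-123 + \frac{1}{14 + 34}} - 90\right) = - 5 \left(-1\right) \left(\frac{1}{-123 + \frac{1}{14 + 34}} - 90\right) = - \left(-5\right) \left(\frac{1}{-123 + \frac{1}{48}} - 90\right) = - \left(-5\right) \left(\frac{1}{- \frac{5903}{48}} - 90\right) = - \left(-5\right) \left(- \frac{48}{5903} - 90\right) = - \frac{\left(-5\right) \left(-531318\right)}{5903} = \left(-1\right) \frac{2656590}{5903} = - \frac{2656590}{5903}$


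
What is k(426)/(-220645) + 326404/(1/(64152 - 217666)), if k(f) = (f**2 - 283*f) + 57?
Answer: -2211197559167819/44129 ≈ -5.0108e+10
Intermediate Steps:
k(f) = 57 + f**2 - 283*f
k(426)/(-220645) + 326404/(1/(64152 - 217666)) = (57 + 426**2 - 283*426)/(-220645) + 326404/(1/(64152 - 217666)) = (57 + 181476 - 120558)*(-1/220645) + 326404/(1/(-153514)) = 60975*(-1/220645) + 326404/(-1/153514) = -12195/44129 + 326404*(-153514) = -12195/44129 - 50107583656 = -2211197559167819/44129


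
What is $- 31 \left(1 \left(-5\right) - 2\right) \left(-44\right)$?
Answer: $-9548$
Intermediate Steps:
$- 31 \left(1 \left(-5\right) - 2\right) \left(-44\right) = - 31 \left(-5 - 2\right) \left(-44\right) = \left(-31\right) \left(-7\right) \left(-44\right) = 217 \left(-44\right) = -9548$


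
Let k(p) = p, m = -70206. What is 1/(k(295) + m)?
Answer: -1/69911 ≈ -1.4304e-5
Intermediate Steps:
1/(k(295) + m) = 1/(295 - 70206) = 1/(-69911) = -1/69911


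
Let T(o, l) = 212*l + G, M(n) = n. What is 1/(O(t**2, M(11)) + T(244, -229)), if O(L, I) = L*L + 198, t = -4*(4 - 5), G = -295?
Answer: -1/48389 ≈ -2.0666e-5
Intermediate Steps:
t = 4 (t = -4*(-1) = 4)
T(o, l) = -295 + 212*l (T(o, l) = 212*l - 295 = -295 + 212*l)
O(L, I) = 198 + L**2 (O(L, I) = L**2 + 198 = 198 + L**2)
1/(O(t**2, M(11)) + T(244, -229)) = 1/((198 + (4**2)**2) + (-295 + 212*(-229))) = 1/((198 + 16**2) + (-295 - 48548)) = 1/((198 + 256) - 48843) = 1/(454 - 48843) = 1/(-48389) = -1/48389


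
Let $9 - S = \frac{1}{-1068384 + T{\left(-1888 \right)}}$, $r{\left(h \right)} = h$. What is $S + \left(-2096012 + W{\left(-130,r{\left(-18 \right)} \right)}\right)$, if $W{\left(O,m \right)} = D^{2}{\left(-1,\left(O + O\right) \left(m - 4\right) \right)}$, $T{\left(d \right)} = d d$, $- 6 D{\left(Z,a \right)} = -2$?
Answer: $- \frac{47087627140169}{22465440} \approx -2.096 \cdot 10^{6}$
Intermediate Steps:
$D{\left(Z,a \right)} = \frac{1}{3}$ ($D{\left(Z,a \right)} = \left(- \frac{1}{6}\right) \left(-2\right) = \frac{1}{3}$)
$T{\left(d \right)} = d^{2}$
$W{\left(O,m \right)} = \frac{1}{9}$ ($W{\left(O,m \right)} = \left(\frac{1}{3}\right)^{2} = \frac{1}{9}$)
$S = \frac{22465439}{2496160}$ ($S = 9 - \frac{1}{-1068384 + \left(-1888\right)^{2}} = 9 - \frac{1}{-1068384 + 3564544} = 9 - \frac{1}{2496160} = \frac{22465439}{2496160} \approx 9.0$)
$S + \left(-2096012 + W{\left(-130,r{\left(-18 \right)} \right)}\right) = \frac{22465439}{2496160} + \left(-2096012 + \frac{1}{9}\right) = \frac{22465439}{2496160} - \frac{18864107}{9} = - \frac{47087627140169}{22465440}$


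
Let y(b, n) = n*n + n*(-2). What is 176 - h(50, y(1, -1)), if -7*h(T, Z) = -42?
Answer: 170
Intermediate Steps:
y(b, n) = n² - 2*n
h(T, Z) = 6 (h(T, Z) = -⅐*(-42) = 6)
176 - h(50, y(1, -1)) = 176 - 1*6 = 176 - 6 = 170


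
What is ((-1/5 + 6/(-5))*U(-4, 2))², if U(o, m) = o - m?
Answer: 1764/25 ≈ 70.560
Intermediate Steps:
((-1/5 + 6/(-5))*U(-4, 2))² = ((-1/5 + 6/(-5))*(-4 - 1*2))² = ((-1*⅕ + 6*(-⅕))*(-4 - 2))² = ((-⅕ - 6/5)*(-6))² = (-7/5*(-6))² = (42/5)² = 1764/25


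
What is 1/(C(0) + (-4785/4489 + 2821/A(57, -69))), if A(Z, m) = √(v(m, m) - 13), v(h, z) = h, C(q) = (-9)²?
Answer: 132082396752/170921329477993 + 56846312341*I*√82/170921329477993 ≈ 0.00077277 + 0.0030117*I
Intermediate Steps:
C(q) = 81
A(Z, m) = √(-13 + m) (A(Z, m) = √(m - 13) = √(-13 + m))
1/(C(0) + (-4785/4489 + 2821/A(57, -69))) = 1/(81 + (-4785/4489 + 2821/(√(-13 - 69)))) = 1/(81 + (-4785*1/4489 + 2821/(√(-82)))) = 1/(81 + (-4785/4489 + 2821/((I*√82)))) = 1/(81 + (-4785/4489 + 2821*(-I*√82/82))) = 1/(81 + (-4785/4489 - 2821*I*√82/82)) = 1/(358824/4489 - 2821*I*√82/82)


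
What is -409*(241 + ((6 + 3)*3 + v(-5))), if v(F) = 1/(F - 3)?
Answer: -876487/8 ≈ -1.0956e+5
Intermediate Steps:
v(F) = 1/(-3 + F)
-409*(241 + ((6 + 3)*3 + v(-5))) = -409*(241 + ((6 + 3)*3 + 1/(-3 - 5))) = -409*(241 + (9*3 + 1/(-8))) = -409*(241 + (27 - ⅛)) = -409*(241 + 215/8) = -409*2143/8 = -876487/8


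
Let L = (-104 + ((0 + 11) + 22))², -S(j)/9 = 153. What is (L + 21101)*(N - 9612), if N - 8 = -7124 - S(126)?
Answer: -401305842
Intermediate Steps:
S(j) = -1377 (S(j) = -9*153 = -1377)
L = 5041 (L = (-104 + (11 + 22))² = (-104 + 33)² = (-71)² = 5041)
N = -5739 (N = 8 + (-7124 - 1*(-1377)) = 8 + (-7124 + 1377) = 8 - 5747 = -5739)
(L + 21101)*(N - 9612) = (5041 + 21101)*(-5739 - 9612) = 26142*(-15351) = -401305842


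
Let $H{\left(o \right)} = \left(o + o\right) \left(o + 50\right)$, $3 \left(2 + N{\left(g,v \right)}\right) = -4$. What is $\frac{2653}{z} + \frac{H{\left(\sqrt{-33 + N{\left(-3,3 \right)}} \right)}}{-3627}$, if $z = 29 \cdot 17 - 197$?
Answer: $\frac{28931821}{3220776} - \frac{100 i \sqrt{327}}{10881} \approx 8.9829 - 0.16619 i$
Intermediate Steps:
$N{\left(g,v \right)} = - \frac{10}{3}$ ($N{\left(g,v \right)} = -2 + \frac{1}{3} \left(-4\right) = -2 - \frac{4}{3} = - \frac{10}{3}$)
$z = 296$ ($z = 493 - 197 = 296$)
$H{\left(o \right)} = 2 o \left(50 + o\right)$
$\frac{2653}{z} + \frac{H{\left(\sqrt{-33 + N{\left(-3,3 \right)}} \right)}}{-3627} = \frac{2653}{296} + \frac{2 \sqrt{-33 - \frac{10}{3}} \left(50 + \sqrt{-33 - \frac{10}{3}}\right)}{-3627} = 2653 \cdot \frac{1}{296} + 2 \sqrt{- \frac{109}{3}} \left(50 + \sqrt{- \frac{109}{3}}\right) \left(- \frac{1}{3627}\right) = \frac{2653}{296} + 2 \frac{i \sqrt{327}}{3} \left(50 + \frac{i \sqrt{327}}{3}\right) \left(- \frac{1}{3627}\right) = \frac{2653}{296} + \frac{2 i \sqrt{327} \left(50 + \frac{i \sqrt{327}}{3}\right)}{3} \left(- \frac{1}{3627}\right) = \frac{2653}{296} - \frac{2 i \sqrt{327} \left(50 + \frac{i \sqrt{327}}{3}\right)}{10881}$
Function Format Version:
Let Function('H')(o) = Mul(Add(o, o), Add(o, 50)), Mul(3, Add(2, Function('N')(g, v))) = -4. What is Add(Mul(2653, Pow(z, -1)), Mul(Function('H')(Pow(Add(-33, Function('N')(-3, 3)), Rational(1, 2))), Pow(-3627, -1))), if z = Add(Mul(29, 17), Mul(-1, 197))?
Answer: Add(Rational(28931821, 3220776), Mul(Rational(-100, 10881), I, Pow(327, Rational(1, 2)))) ≈ Add(8.9829, Mul(-0.16619, I))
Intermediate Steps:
Function('N')(g, v) = Rational(-10, 3) (Function('N')(g, v) = Add(-2, Mul(Rational(1, 3), -4)) = Add(-2, Rational(-4, 3)) = Rational(-10, 3))
z = 296 (z = Add(493, -197) = 296)
Function('H')(o) = Mul(2, o, Add(50, o)) (Function('H')(o) = Mul(Mul(2, o), Add(50, o)) = Mul(2, o, Add(50, o)))
Add(Mul(2653, Pow(z, -1)), Mul(Function('H')(Pow(Add(-33, Function('N')(-3, 3)), Rational(1, 2))), Pow(-3627, -1))) = Add(Mul(2653, Pow(296, -1)), Mul(Mul(2, Pow(Add(-33, Rational(-10, 3)), Rational(1, 2)), Add(50, Pow(Add(-33, Rational(-10, 3)), Rational(1, 2)))), Pow(-3627, -1))) = Add(Mul(2653, Rational(1, 296)), Mul(Mul(2, Pow(Rational(-109, 3), Rational(1, 2)), Add(50, Pow(Rational(-109, 3), Rational(1, 2)))), Rational(-1, 3627))) = Add(Rational(2653, 296), Mul(Mul(2, Mul(Rational(1, 3), I, Pow(327, Rational(1, 2))), Add(50, Mul(Rational(1, 3), I, Pow(327, Rational(1, 2))))), Rational(-1, 3627))) = Add(Rational(2653, 296), Mul(Mul(Rational(2, 3), I, Pow(327, Rational(1, 2)), Add(50, Mul(Rational(1, 3), I, Pow(327, Rational(1, 2))))), Rational(-1, 3627))) = Add(Rational(2653, 296), Mul(Rational(-2, 10881), I, Pow(327, Rational(1, 2)), Add(50, Mul(Rational(1, 3), I, Pow(327, Rational(1, 2))))))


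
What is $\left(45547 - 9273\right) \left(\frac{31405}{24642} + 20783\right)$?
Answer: $\frac{9289156392467}{12321} \approx 7.5393 \cdot 10^{8}$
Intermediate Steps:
$\left(45547 - 9273\right) \left(\frac{31405}{24642} + 20783\right) = 36274 \left(31405 \cdot \frac{1}{24642} + 20783\right) = 36274 \left(\frac{31405}{24642} + 20783\right) = 36274 \cdot \frac{512166091}{24642} = \frac{9289156392467}{12321}$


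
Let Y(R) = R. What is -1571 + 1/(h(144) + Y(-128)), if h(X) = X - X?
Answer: -201089/128 ≈ -1571.0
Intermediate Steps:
h(X) = 0
-1571 + 1/(h(144) + Y(-128)) = -1571 + 1/(0 - 128) = -1571 + 1/(-128) = -1571 - 1/128 = -201089/128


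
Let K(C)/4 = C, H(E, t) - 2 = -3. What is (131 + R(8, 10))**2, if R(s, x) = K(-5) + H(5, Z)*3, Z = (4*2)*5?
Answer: 11664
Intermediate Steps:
Z = 40 (Z = 8*5 = 40)
H(E, t) = -1 (H(E, t) = 2 - 3 = -1)
K(C) = 4*C
R(s, x) = -23 (R(s, x) = 4*(-5) - 1*3 = -20 - 3 = -23)
(131 + R(8, 10))**2 = (131 - 23)**2 = 108**2 = 11664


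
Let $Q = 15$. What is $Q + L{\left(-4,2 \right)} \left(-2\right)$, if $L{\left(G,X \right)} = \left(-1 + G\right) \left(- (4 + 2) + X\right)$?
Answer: $-25$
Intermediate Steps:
$L{\left(G,X \right)} = \left(-1 + G\right) \left(-6 + X\right)$ ($L{\left(G,X \right)} = \left(-1 + G\right) \left(\left(-1\right) 6 + X\right) = \left(-1 + G\right) \left(-6 + X\right)$)
$Q + L{\left(-4,2 \right)} \left(-2\right) = 15 + \left(6 - 2 - -24 - 8\right) \left(-2\right) = 15 + \left(6 - 2 + 24 - 8\right) \left(-2\right) = 15 + 20 \left(-2\right) = 15 - 40 = -25$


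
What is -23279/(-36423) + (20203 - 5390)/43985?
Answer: 82287406/84319245 ≈ 0.97590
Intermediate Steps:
-23279/(-36423) + (20203 - 5390)/43985 = -23279*(-1/36423) + 14813*(1/43985) = 23279/36423 + 14813/43985 = 82287406/84319245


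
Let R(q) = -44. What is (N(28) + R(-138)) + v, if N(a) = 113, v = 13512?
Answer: 13581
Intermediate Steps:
(N(28) + R(-138)) + v = (113 - 44) + 13512 = 69 + 13512 = 13581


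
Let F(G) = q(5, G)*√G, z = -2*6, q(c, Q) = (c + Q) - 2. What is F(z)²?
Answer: -972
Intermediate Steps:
q(c, Q) = -2 + Q + c (q(c, Q) = (Q + c) - 2 = -2 + Q + c)
z = -12
F(G) = √G*(3 + G) (F(G) = (-2 + G + 5)*√G = (3 + G)*√G = √G*(3 + G))
F(z)² = (√(-12)*(3 - 12))² = ((2*I*√3)*(-9))² = (-18*I*√3)² = -972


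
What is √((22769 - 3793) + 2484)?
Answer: 2*√5365 ≈ 146.49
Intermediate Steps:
√((22769 - 3793) + 2484) = √(18976 + 2484) = √21460 = 2*√5365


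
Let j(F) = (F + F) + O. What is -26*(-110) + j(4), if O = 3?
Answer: 2871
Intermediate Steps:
j(F) = 3 + 2*F (j(F) = (F + F) + 3 = 2*F + 3 = 3 + 2*F)
-26*(-110) + j(4) = -26*(-110) + (3 + 2*4) = 2860 + (3 + 8) = 2860 + 11 = 2871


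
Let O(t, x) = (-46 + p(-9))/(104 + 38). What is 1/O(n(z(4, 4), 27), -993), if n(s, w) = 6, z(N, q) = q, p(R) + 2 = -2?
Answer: -71/25 ≈ -2.8400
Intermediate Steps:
p(R) = -4 (p(R) = -2 - 2 = -4)
O(t, x) = -25/71 (O(t, x) = (-46 - 4)/(104 + 38) = -50/142 = -50*1/142 = -25/71)
1/O(n(z(4, 4), 27), -993) = 1/(-25/71) = -71/25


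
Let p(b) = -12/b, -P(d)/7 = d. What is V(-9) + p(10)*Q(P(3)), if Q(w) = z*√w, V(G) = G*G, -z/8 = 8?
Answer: 81 + 384*I*√21/5 ≈ 81.0 + 351.94*I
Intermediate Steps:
P(d) = -7*d
z = -64 (z = -8*8 = -64)
V(G) = G²
Q(w) = -64*√w
V(-9) + p(10)*Q(P(3)) = (-9)² + (-12/10)*(-64*I*√21) = 81 + (-12*⅒)*(-64*I*√21) = 81 - (-384)*I*√21/5 = 81 + 384*I*√21/5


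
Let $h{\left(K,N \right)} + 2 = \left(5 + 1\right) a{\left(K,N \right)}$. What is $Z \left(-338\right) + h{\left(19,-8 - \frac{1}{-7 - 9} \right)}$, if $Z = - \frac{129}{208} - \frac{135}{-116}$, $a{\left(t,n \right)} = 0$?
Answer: $- \frac{43091}{232} \approx -185.74$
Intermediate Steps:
$h{\left(K,N \right)} = -2$ ($h{\left(K,N \right)} = -2 + \left(5 + 1\right) 0 = -2 + 6 \cdot 0 = -2 + 0 = -2$)
$Z = \frac{3279}{6032}$ ($Z = \left(-129\right) \frac{1}{208} - - \frac{135}{116} = - \frac{129}{208} + \frac{135}{116} = \frac{3279}{6032} \approx 0.5436$)
$Z \left(-338\right) + h{\left(19,-8 - \frac{1}{-7 - 9} \right)} = \frac{3279}{6032} \left(-338\right) - 2 = - \frac{42627}{232} - 2 = - \frac{43091}{232}$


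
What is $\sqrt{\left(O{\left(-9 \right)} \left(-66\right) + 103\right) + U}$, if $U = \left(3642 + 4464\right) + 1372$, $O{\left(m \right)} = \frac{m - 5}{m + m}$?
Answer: $\frac{\sqrt{85767}}{3} \approx 97.62$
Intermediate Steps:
$O{\left(m \right)} = \frac{-5 + m}{2 m}$
$U = 9478$ ($U = 8106 + 1372 = 9478$)
$\sqrt{\left(O{\left(-9 \right)} \left(-66\right) + 103\right) + U} = \sqrt{\left(\frac{-5 - 9}{2 \left(-9\right)} \left(-66\right) + 103\right) + 9478} = \sqrt{\left(\frac{1}{2} \left(- \frac{1}{9}\right) \left(-14\right) \left(-66\right) + 103\right) + 9478} = \sqrt{\left(\frac{7}{9} \left(-66\right) + 103\right) + 9478} = \sqrt{\left(- \frac{154}{3} + 103\right) + 9478} = \sqrt{\frac{155}{3} + 9478} = \sqrt{\frac{28589}{3}} = \frac{\sqrt{85767}}{3}$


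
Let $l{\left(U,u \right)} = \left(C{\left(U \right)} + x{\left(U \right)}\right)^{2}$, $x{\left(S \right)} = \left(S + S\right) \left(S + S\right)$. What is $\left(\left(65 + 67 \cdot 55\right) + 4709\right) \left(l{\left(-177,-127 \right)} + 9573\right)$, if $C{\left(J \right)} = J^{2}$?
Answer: $207564113293482$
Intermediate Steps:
$x{\left(S \right)} = 4 S^{2}$ ($x{\left(S \right)} = 2 S 2 S = 4 S^{2}$)
$l{\left(U,u \right)} = 25 U^{4}$ ($l{\left(U,u \right)} = \left(U^{2} + 4 U^{2}\right)^{2} = \left(5 U^{2}\right)^{2} = 25 U^{4}$)
$\left(\left(65 + 67 \cdot 55\right) + 4709\right) \left(l{\left(-177,-127 \right)} + 9573\right) = \left(\left(65 + 67 \cdot 55\right) + 4709\right) \left(25 \left(-177\right)^{4} + 9573\right) = \left(\left(65 + 3685\right) + 4709\right) \left(25 \cdot 981506241 + 9573\right) = \left(3750 + 4709\right) \left(24537656025 + 9573\right) = 8459 \cdot 24537665598 = 207564113293482$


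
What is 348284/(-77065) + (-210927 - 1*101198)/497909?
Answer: -197467651281/38371357085 ≈ -5.1462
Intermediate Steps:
348284/(-77065) + (-210927 - 1*101198)/497909 = 348284*(-1/77065) + (-210927 - 101198)*(1/497909) = -348284/77065 - 312125*1/497909 = -348284/77065 - 312125/497909 = -197467651281/38371357085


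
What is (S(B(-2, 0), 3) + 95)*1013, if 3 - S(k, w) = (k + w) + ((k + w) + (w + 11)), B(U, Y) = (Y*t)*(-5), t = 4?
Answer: 79014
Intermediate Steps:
B(U, Y) = -20*Y (B(U, Y) = (Y*4)*(-5) = (4*Y)*(-5) = -20*Y)
S(k, w) = -8 - 3*w - 2*k (S(k, w) = 3 - ((k + w) + ((k + w) + (w + 11))) = 3 - ((k + w) + ((k + w) + (11 + w))) = 3 - ((k + w) + (11 + k + 2*w)) = 3 - (11 + 2*k + 3*w) = 3 + (-11 - 3*w - 2*k) = -8 - 3*w - 2*k)
(S(B(-2, 0), 3) + 95)*1013 = ((-8 - 3*3 - (-40)*0) + 95)*1013 = ((-8 - 9 - 2*0) + 95)*1013 = ((-8 - 9 + 0) + 95)*1013 = (-17 + 95)*1013 = 78*1013 = 79014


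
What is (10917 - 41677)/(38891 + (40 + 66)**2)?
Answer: -30760/50127 ≈ -0.61364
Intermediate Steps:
(10917 - 41677)/(38891 + (40 + 66)**2) = -30760/(38891 + 106**2) = -30760/(38891 + 11236) = -30760/50127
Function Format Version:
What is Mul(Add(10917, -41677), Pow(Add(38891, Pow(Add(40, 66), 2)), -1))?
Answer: Rational(-30760, 50127) ≈ -0.61364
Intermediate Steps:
Mul(Add(10917, -41677), Pow(Add(38891, Pow(Add(40, 66), 2)), -1)) = Mul(-30760, Pow(Add(38891, Pow(106, 2)), -1)) = Mul(-30760, Pow(Add(38891, 11236), -1)) = Mul(-30760, Pow(50127, -1)) = Mul(-30760, Rational(1, 50127)) = Rational(-30760, 50127)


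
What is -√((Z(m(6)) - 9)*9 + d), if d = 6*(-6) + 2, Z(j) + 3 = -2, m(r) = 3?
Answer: -4*I*√10 ≈ -12.649*I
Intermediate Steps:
Z(j) = -5 (Z(j) = -3 - 2 = -5)
d = -34 (d = -36 + 2 = -34)
-√((Z(m(6)) - 9)*9 + d) = -√((-5 - 9)*9 - 34) = -√(-14*9 - 34) = -√(-126 - 34) = -√(-160) = -4*I*√10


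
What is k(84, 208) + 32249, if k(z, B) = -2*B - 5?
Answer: 31828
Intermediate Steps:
k(z, B) = -5 - 2*B
k(84, 208) + 32249 = (-5 - 2*208) + 32249 = (-5 - 416) + 32249 = -421 + 32249 = 31828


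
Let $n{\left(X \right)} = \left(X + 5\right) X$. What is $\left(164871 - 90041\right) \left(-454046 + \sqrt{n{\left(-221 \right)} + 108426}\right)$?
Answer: $-33976262180 + 74830 \sqrt{156162} \approx -3.3947 \cdot 10^{10}$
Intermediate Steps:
$n{\left(X \right)} = X \left(5 + X\right)$ ($n{\left(X \right)} = \left(5 + X\right) X = X \left(5 + X\right)$)
$\left(164871 - 90041\right) \left(-454046 + \sqrt{n{\left(-221 \right)} + 108426}\right) = \left(164871 - 90041\right) \left(-454046 + \sqrt{- 221 \left(5 - 221\right) + 108426}\right) = 74830 \left(-454046 + \sqrt{\left(-221\right) \left(-216\right) + 108426}\right) = 74830 \left(-454046 + \sqrt{47736 + 108426}\right) = 74830 \left(-454046 + \sqrt{156162}\right) = -33976262180 + 74830 \sqrt{156162}$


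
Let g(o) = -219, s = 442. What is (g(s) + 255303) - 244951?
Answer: 10133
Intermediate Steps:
(g(s) + 255303) - 244951 = (-219 + 255303) - 244951 = 255084 - 244951 = 10133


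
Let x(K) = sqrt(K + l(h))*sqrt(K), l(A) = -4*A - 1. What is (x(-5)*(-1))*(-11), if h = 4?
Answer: -11*sqrt(110) ≈ -115.37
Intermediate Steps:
l(A) = -1 - 4*A
x(K) = sqrt(K)*sqrt(-17 + K) (x(K) = sqrt(K + (-1 - 4*4))*sqrt(K) = sqrt(K + (-1 - 16))*sqrt(K) = sqrt(K - 17)*sqrt(K) = sqrt(-17 + K)*sqrt(K) = sqrt(K)*sqrt(-17 + K))
(x(-5)*(-1))*(-11) = ((sqrt(-5)*sqrt(-17 - 5))*(-1))*(-11) = (((I*sqrt(5))*sqrt(-22))*(-1))*(-11) = (((I*sqrt(5))*(I*sqrt(22)))*(-1))*(-11) = (-sqrt(110)*(-1))*(-11) = sqrt(110)*(-11) = -11*sqrt(110)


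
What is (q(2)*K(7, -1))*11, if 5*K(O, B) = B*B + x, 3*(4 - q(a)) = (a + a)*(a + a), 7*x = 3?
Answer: -88/21 ≈ -4.1905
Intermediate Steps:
x = 3/7 (x = (⅐)*3 = 3/7 ≈ 0.42857)
q(a) = 4 - 4*a²/3 (q(a) = 4 - (a + a)*(a + a)/3 = 4 - 2*a*2*a/3 = 4 - 4*a²/3)
K(O, B) = 3/35 + B²/5 (K(O, B) = (B*B + 3/7)/5 = (B² + 3/7)/5 = (3/7 + B²)/5 = 3/35 + B²/5)
(q(2)*K(7, -1))*11 = ((4 - 4/3*2²)*(3/35 + (⅕)*(-1)²))*11 = ((4 - 4/3*4)*(3/35 + (⅕)*1))*11 = ((4 - 16/3)*(3/35 + ⅕))*11 = -4/3*2/7*11 = -8/21*11 = -88/21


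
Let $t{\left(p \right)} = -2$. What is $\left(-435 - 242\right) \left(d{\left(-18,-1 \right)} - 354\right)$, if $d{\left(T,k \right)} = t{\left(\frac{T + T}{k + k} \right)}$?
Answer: $241012$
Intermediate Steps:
$d{\left(T,k \right)} = -2$
$\left(-435 - 242\right) \left(d{\left(-18,-1 \right)} - 354\right) = \left(-435 - 242\right) \left(-2 - 354\right) = \left(-677\right) \left(-356\right) = 241012$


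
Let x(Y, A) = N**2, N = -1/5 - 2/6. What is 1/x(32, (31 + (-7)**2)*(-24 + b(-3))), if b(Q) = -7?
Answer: 225/64 ≈ 3.5156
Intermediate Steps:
N = -8/15 (N = -1*1/5 - 2*1/6 = -1/5 - 1/3 = -8/15 ≈ -0.53333)
x(Y, A) = 64/225 (x(Y, A) = (-8/15)**2 = 64/225)
1/x(32, (31 + (-7)**2)*(-24 + b(-3))) = 1/(64/225) = 225/64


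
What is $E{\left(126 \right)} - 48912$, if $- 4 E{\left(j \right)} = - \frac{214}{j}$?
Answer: $- \frac{12325717}{252} \approx -48912.0$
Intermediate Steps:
$E{\left(j \right)} = \frac{107}{2 j}$ ($E{\left(j \right)} = - \frac{\left(-214\right) \frac{1}{j}}{4} = \frac{107}{2 j}$)
$E{\left(126 \right)} - 48912 = \frac{107}{2 \cdot 126} - 48912 = \frac{107}{2} \cdot \frac{1}{126} - 48912 = \frac{107}{252} - 48912 = - \frac{12325717}{252}$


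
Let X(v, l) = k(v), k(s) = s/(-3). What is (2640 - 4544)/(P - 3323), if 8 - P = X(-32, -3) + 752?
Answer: 5712/12233 ≈ 0.46693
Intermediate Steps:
k(s) = -s/3 (k(s) = s*(-⅓) = -s/3)
X(v, l) = -v/3
P = -2264/3 (P = 8 - (-⅓*(-32) + 752) = 8 - (32/3 + 752) = 8 - 1*2288/3 = 8 - 2288/3 = -2264/3 ≈ -754.67)
(2640 - 4544)/(P - 3323) = (2640 - 4544)/(-2264/3 - 3323) = -1904/(-12233/3) = -1904*(-3/12233) = 5712/12233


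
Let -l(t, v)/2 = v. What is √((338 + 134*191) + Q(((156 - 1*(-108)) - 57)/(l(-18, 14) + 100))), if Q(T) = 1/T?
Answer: 2*√3429553/23 ≈ 161.04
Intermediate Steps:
l(t, v) = -2*v
√((338 + 134*191) + Q(((156 - 1*(-108)) - 57)/(l(-18, 14) + 100))) = √((338 + 134*191) + 1/(((156 - 1*(-108)) - 57)/(-2*14 + 100))) = √((338 + 25594) + 1/(((156 + 108) - 57)/(-28 + 100))) = √(25932 + 1/((264 - 57)/72)) = √(25932 + 1/(207*(1/72))) = √(25932 + 1/(23/8)) = √(25932 + 8/23) = √(596444/23) = 2*√3429553/23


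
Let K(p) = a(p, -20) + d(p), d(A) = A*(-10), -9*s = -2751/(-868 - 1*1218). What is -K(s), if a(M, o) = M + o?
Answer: 5567/298 ≈ 18.681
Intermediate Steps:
s = -131/894 (s = -(-917)/(3*(-868 - 1*1218)) = -(-917)/(3*(-868 - 1218)) = -(-917)/(3*(-2086)) = -(-917)*(-1)/(3*2086) = -1/9*393/298 = -131/894 ≈ -0.14653)
d(A) = -10*A
K(p) = -20 - 9*p (K(p) = (p - 20) - 10*p = (-20 + p) - 10*p = -20 - 9*p)
-K(s) = -(-20 - 9*(-131/894)) = -(-20 + 393/298) = -1*(-5567/298) = 5567/298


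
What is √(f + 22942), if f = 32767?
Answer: √55709 ≈ 236.03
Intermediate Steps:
√(f + 22942) = √(32767 + 22942) = √55709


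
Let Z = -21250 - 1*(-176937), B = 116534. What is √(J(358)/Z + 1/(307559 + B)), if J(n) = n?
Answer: √10034660823371500071/66025766891 ≈ 0.047978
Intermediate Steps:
Z = 155687 (Z = -21250 + 176937 = 155687)
√(J(358)/Z + 1/(307559 + B)) = √(358/155687 + 1/(307559 + 116534)) = √(358*(1/155687) + 1/424093) = √(358/155687 + 1/424093) = √(151980981/66025766891) = √10034660823371500071/66025766891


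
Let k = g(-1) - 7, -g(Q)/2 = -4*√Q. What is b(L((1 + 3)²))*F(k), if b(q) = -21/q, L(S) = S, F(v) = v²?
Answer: 315/16 + 147*I ≈ 19.688 + 147.0*I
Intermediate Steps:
g(Q) = 8*√Q (g(Q) = -(-8)*√Q = 8*√Q)
k = -7 + 8*I (k = 8*√(-1) - 7 = 8*I - 7 = -7 + 8*I ≈ -7.0 + 8.0*I)
b(L((1 + 3)²))*F(k) = (-21/(1 + 3)²)*(-7 + 8*I)² = (-21/(4²))*(-7 + 8*I)² = (-21/16)*(-7 + 8*I)² = (-21*1/16)*(-7 + 8*I)² = -21*(-7 + 8*I)²/16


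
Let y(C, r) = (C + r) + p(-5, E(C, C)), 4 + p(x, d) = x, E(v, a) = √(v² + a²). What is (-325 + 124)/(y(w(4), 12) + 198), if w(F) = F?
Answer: -201/205 ≈ -0.98049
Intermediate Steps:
E(v, a) = √(a² + v²)
p(x, d) = -4 + x
y(C, r) = -9 + C + r (y(C, r) = (C + r) + (-4 - 5) = (C + r) - 9 = -9 + C + r)
(-325 + 124)/(y(w(4), 12) + 198) = (-325 + 124)/((-9 + 4 + 12) + 198) = -201/(7 + 198) = -201/205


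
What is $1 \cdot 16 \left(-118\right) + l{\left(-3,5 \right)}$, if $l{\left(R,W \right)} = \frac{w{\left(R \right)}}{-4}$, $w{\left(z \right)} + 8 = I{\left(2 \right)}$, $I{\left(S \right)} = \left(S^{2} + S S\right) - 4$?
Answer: $-1887$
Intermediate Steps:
$I{\left(S \right)} = -4 + 2 S^{2}$ ($I{\left(S \right)} = \left(S^{2} + S^{2}\right) - 4 = 2 S^{2} - 4 = -4 + 2 S^{2}$)
$w{\left(z \right)} = -4$ ($w{\left(z \right)} = -8 - \left(4 - 2 \cdot 2^{2}\right) = -8 + \left(-4 + 2 \cdot 4\right) = -8 + \left(-4 + 8\right) = -8 + 4 = -4$)
$l{\left(R,W \right)} = 1$ ($l{\left(R,W \right)} = - \frac{4}{-4} = \left(-4\right) \left(- \frac{1}{4}\right) = 1$)
$1 \cdot 16 \left(-118\right) + l{\left(-3,5 \right)} = 1 \cdot 16 \left(-118\right) + 1 = 16 \left(-118\right) + 1 = -1888 + 1 = -1887$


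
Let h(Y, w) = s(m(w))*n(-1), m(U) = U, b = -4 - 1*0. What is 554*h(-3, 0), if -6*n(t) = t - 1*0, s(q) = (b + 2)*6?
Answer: -1108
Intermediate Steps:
b = -4 (b = -4 + 0 = -4)
s(q) = -12 (s(q) = (-4 + 2)*6 = -2*6 = -12)
n(t) = -t/6 (n(t) = -(t - 1*0)/6 = -(t + 0)/6 = -t/6)
h(Y, w) = -2 (h(Y, w) = -(-2)*(-1) = -12*1/6 = -2)
554*h(-3, 0) = 554*(-2) = -1108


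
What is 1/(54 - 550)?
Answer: -1/496 ≈ -0.0020161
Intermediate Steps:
1/(54 - 550) = 1/(-496) = -1/496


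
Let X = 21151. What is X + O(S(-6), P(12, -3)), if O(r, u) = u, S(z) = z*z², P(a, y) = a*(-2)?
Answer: 21127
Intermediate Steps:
P(a, y) = -2*a
S(z) = z³
X + O(S(-6), P(12, -3)) = 21151 - 2*12 = 21151 - 24 = 21127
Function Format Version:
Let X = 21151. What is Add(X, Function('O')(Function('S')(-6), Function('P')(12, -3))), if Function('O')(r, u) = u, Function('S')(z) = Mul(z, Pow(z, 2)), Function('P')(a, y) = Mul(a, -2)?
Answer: 21127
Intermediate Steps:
Function('P')(a, y) = Mul(-2, a)
Function('S')(z) = Pow(z, 3)
Add(X, Function('O')(Function('S')(-6), Function('P')(12, -3))) = Add(21151, Mul(-2, 12)) = Add(21151, -24) = 21127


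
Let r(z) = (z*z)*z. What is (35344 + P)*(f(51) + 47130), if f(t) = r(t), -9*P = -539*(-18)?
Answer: 6160375746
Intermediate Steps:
P = -1078 (P = -(-539)*(-18)/9 = -⅑*9702 = -1078)
r(z) = z³ (r(z) = z²*z = z³)
f(t) = t³
(35344 + P)*(f(51) + 47130) = (35344 - 1078)*(51³ + 47130) = 34266*(132651 + 47130) = 34266*179781 = 6160375746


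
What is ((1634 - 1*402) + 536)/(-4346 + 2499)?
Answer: -1768/1847 ≈ -0.95723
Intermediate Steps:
((1634 - 1*402) + 536)/(-4346 + 2499) = ((1634 - 402) + 536)/(-1847) = (1232 + 536)*(-1/1847) = 1768*(-1/1847) = -1768/1847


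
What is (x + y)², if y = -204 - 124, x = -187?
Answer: 265225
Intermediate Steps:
y = -328
(x + y)² = (-187 - 328)² = (-515)² = 265225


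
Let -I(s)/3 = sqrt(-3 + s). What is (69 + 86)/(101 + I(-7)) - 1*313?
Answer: -3205428/10291 + 465*I*sqrt(10)/10291 ≈ -311.48 + 0.14289*I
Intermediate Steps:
I(s) = -3*sqrt(-3 + s)
(69 + 86)/(101 + I(-7)) - 1*313 = (69 + 86)/(101 - 3*sqrt(-3 - 7)) - 1*313 = 155/(101 - 3*I*sqrt(10)) - 313 = -313 + 155/(101 - 3*I*sqrt(10))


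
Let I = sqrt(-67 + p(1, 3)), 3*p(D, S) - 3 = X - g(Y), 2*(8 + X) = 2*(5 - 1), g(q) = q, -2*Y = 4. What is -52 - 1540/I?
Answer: -52 + 77*I*sqrt(6) ≈ -52.0 + 188.61*I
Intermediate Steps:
Y = -2 (Y = -1/2*4 = -2)
X = -4 (X = -8 + (2*(5 - 1))/2 = -8 + (2*4)/2 = -8 + (1/2)*8 = -8 + 4 = -4)
p(D, S) = 1/3 (p(D, S) = 1 + (-4 - 1*(-2))/3 = 1 + (-4 + 2)/3 = 1 + (1/3)*(-2) = 1 - 2/3 = 1/3)
I = 10*I*sqrt(6)/3 (I = sqrt(-67 + 1/3) = sqrt(-200/3) = 10*I*sqrt(6)/3 ≈ 8.165*I)
-52 - 1540/I = -52 - 1540/(10*I*sqrt(6)/3) = -52 - 1540*(-I*sqrt(6)/20) = -52 - (-77)*I*sqrt(6) = -52 + 77*I*sqrt(6)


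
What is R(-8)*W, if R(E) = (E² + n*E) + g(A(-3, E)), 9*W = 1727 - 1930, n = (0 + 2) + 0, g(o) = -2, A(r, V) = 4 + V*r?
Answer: -9338/9 ≈ -1037.6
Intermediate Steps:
n = 2 (n = 2 + 0 = 2)
W = -203/9 (W = (1727 - 1930)/9 = (⅑)*(-203) = -203/9 ≈ -22.556)
R(E) = -2 + E² + 2*E (R(E) = (E² + 2*E) - 2 = -2 + E² + 2*E)
R(-8)*W = (-2 + (-8)² + 2*(-8))*(-203/9) = (-2 + 64 - 16)*(-203/9) = 46*(-203/9) = -9338/9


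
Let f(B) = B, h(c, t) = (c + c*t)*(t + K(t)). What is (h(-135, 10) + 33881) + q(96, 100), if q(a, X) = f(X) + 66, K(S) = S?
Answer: 4347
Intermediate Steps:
h(c, t) = 2*t*(c + c*t) (h(c, t) = (c + c*t)*(t + t) = (c + c*t)*(2*t) = 2*t*(c + c*t))
q(a, X) = 66 + X (q(a, X) = X + 66 = 66 + X)
(h(-135, 10) + 33881) + q(96, 100) = (2*(-135)*10*(1 + 10) + 33881) + (66 + 100) = (2*(-135)*10*11 + 33881) + 166 = (-29700 + 33881) + 166 = 4181 + 166 = 4347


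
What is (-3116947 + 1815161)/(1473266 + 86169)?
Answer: -1301786/1559435 ≈ -0.83478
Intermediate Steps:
(-3116947 + 1815161)/(1473266 + 86169) = -1301786/1559435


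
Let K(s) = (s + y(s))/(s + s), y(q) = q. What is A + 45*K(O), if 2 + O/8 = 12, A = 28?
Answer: 73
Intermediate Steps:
O = 80 (O = -16 + 8*12 = -16 + 96 = 80)
K(s) = 1 (K(s) = (s + s)/(s + s) = (2*s)/((2*s)) = (2*s)*(1/(2*s)) = 1)
A + 45*K(O) = 28 + 45*1 = 28 + 45 = 73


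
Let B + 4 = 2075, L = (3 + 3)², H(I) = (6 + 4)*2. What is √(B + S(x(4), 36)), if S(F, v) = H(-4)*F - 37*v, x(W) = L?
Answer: √1459 ≈ 38.197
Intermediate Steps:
H(I) = 20 (H(I) = 10*2 = 20)
L = 36 (L = 6² = 36)
x(W) = 36
B = 2071 (B = -4 + 2075 = 2071)
S(F, v) = -37*v + 20*F (S(F, v) = 20*F - 37*v = -37*v + 20*F)
√(B + S(x(4), 36)) = √(2071 + (-37*36 + 20*36)) = √(2071 + (-1332 + 720)) = √(2071 - 612) = √1459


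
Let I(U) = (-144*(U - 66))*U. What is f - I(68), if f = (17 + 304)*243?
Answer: 97587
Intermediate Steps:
f = 78003 (f = 321*243 = 78003)
I(U) = U*(9504 - 144*U) (I(U) = (-144*(-66 + U))*U = (-(-9504 + 144*U))*U = (9504 - 144*U)*U = U*(9504 - 144*U))
f - I(68) = 78003 - 144*68*(66 - 1*68) = 78003 - 144*68*(66 - 68) = 78003 - 144*68*(-2) = 78003 - 1*(-19584) = 78003 + 19584 = 97587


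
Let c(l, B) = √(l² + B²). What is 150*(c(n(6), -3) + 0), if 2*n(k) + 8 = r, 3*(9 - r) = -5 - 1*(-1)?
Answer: 25*√373 ≈ 482.83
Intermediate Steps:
r = 31/3 (r = 9 - (-5 - 1*(-1))/3 = 9 - (-5 + 1)/3 = 9 - ⅓*(-4) = 9 + 4/3 = 31/3 ≈ 10.333)
n(k) = 7/6 (n(k) = -4 + (½)*(31/3) = -4 + 31/6 = 7/6)
c(l, B) = √(B² + l²)
150*(c(n(6), -3) + 0) = 150*(√((-3)² + (7/6)²) + 0) = 150*(√(9 + 49/36) + 0) = 150*(√(373/36) + 0) = 150*(√373/6 + 0) = 150*(√373/6) = 25*√373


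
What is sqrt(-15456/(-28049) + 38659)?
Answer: sqrt(620719645747)/4007 ≈ 196.62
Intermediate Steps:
sqrt(-15456/(-28049) + 38659) = sqrt(-15456*(-1/28049) + 38659) = sqrt(2208/4007 + 38659) = sqrt(154908821/4007) = sqrt(620719645747)/4007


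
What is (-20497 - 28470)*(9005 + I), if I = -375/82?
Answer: -36139359845/82 ≈ -4.4072e+8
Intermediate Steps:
I = -375/82 (I = -375*1/82 = -375/82 ≈ -4.5732)
(-20497 - 28470)*(9005 + I) = (-20497 - 28470)*(9005 - 375/82) = -48967*738035/82 = -36139359845/82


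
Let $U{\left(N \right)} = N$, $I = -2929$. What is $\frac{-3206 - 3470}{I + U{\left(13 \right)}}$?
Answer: $\frac{1669}{729} \approx 2.2894$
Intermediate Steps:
$\frac{-3206 - 3470}{I + U{\left(13 \right)}} = \frac{-3206 - 3470}{-2929 + 13} = - \frac{6676}{-2916} = \left(-6676\right) \left(- \frac{1}{2916}\right) = \frac{1669}{729}$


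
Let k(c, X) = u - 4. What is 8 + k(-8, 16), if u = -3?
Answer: 1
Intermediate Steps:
k(c, X) = -7 (k(c, X) = -3 - 4 = -7)
8 + k(-8, 16) = 8 - 7 = 1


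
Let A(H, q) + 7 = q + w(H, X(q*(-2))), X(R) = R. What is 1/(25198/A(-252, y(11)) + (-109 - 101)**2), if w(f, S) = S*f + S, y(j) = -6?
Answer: 3025/133377302 ≈ 2.2680e-5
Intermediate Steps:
w(f, S) = S + S*f
A(H, q) = -7 + q - 2*q*(1 + H) (A(H, q) = -7 + (q + (q*(-2))*(1 + H)) = -7 + (q + (-2*q)*(1 + H)) = -7 + (q - 2*q*(1 + H)) = -7 + q - 2*q*(1 + H))
1/(25198/A(-252, y(11)) + (-109 - 101)**2) = 1/(25198/(-7 - 6 - 2*(-6)*(1 - 252)) + (-109 - 101)**2) = 1/(25198/(-7 - 6 - 2*(-6)*(-251)) + (-210)**2) = 1/(25198/(-7 - 6 - 3012) + 44100) = 1/(25198/(-3025) + 44100) = 1/(25198*(-1/3025) + 44100) = 1/(-25198/3025 + 44100) = 1/(133377302/3025) = 3025/133377302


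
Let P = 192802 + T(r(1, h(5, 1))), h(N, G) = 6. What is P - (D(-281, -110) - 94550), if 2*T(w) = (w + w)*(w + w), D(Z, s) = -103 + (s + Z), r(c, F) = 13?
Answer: 288184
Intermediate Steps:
D(Z, s) = -103 + Z + s (D(Z, s) = -103 + (Z + s) = -103 + Z + s)
T(w) = 2*w**2 (T(w) = ((w + w)*(w + w))/2 = ((2*w)*(2*w))/2 = (4*w**2)/2 = 2*w**2)
P = 193140 (P = 192802 + 2*13**2 = 192802 + 2*169 = 192802 + 338 = 193140)
P - (D(-281, -110) - 94550) = 193140 - ((-103 - 281 - 110) - 94550) = 193140 - (-494 - 94550) = 193140 - 1*(-95044) = 193140 + 95044 = 288184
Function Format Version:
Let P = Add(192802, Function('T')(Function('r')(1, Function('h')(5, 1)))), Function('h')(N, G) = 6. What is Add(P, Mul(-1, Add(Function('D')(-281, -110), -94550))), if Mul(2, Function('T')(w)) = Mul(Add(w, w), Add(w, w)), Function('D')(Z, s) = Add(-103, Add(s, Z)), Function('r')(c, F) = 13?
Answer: 288184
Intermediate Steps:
Function('D')(Z, s) = Add(-103, Z, s) (Function('D')(Z, s) = Add(-103, Add(Z, s)) = Add(-103, Z, s))
Function('T')(w) = Mul(2, Pow(w, 2)) (Function('T')(w) = Mul(Rational(1, 2), Mul(Add(w, w), Add(w, w))) = Mul(Rational(1, 2), Mul(Mul(2, w), Mul(2, w))) = Mul(Rational(1, 2), Mul(4, Pow(w, 2))) = Mul(2, Pow(w, 2)))
P = 193140 (P = Add(192802, Mul(2, Pow(13, 2))) = Add(192802, Mul(2, 169)) = Add(192802, 338) = 193140)
Add(P, Mul(-1, Add(Function('D')(-281, -110), -94550))) = Add(193140, Mul(-1, Add(Add(-103, -281, -110), -94550))) = Add(193140, Mul(-1, Add(-494, -94550))) = Add(193140, Mul(-1, -95044)) = Add(193140, 95044) = 288184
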